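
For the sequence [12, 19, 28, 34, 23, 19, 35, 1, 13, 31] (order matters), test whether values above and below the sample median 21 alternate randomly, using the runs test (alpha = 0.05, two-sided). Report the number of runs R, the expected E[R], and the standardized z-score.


Step 1: Compute median = 21; label A = above, B = below.
Labels in order: BBAAABABBA  (n_A = 5, n_B = 5)
Step 2: Count runs R = 6.
Step 3: Under H0 (random ordering), E[R] = 2*n_A*n_B/(n_A+n_B) + 1 = 2*5*5/10 + 1 = 6.0000.
        Var[R] = 2*n_A*n_B*(2*n_A*n_B - n_A - n_B) / ((n_A+n_B)^2 * (n_A+n_B-1)) = 2000/900 = 2.2222.
        SD[R] = 1.4907.
Step 4: R = E[R], so z = 0 with no continuity correction.
Step 5: Two-sided p-value via normal approximation = 2*(1 - Phi(|z|)) = 1.000000.
Step 6: alpha = 0.05. fail to reject H0.

R = 6, z = 0.0000, p = 1.000000, fail to reject H0.


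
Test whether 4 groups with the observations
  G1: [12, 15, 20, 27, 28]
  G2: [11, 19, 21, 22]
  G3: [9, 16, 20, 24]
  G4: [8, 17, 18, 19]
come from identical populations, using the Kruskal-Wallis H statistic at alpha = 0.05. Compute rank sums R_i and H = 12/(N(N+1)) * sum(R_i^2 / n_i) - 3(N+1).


Step 1: Combine all N = 17 observations and assign midranks.
sorted (value, group, rank): (8,G4,1), (9,G3,2), (11,G2,3), (12,G1,4), (15,G1,5), (16,G3,6), (17,G4,7), (18,G4,8), (19,G2,9.5), (19,G4,9.5), (20,G1,11.5), (20,G3,11.5), (21,G2,13), (22,G2,14), (24,G3,15), (27,G1,16), (28,G1,17)
Step 2: Sum ranks within each group.
R_1 = 53.5 (n_1 = 5)
R_2 = 39.5 (n_2 = 4)
R_3 = 34.5 (n_3 = 4)
R_4 = 25.5 (n_4 = 4)
Step 3: H = 12/(N(N+1)) * sum(R_i^2/n_i) - 3(N+1)
     = 12/(17*18) * (53.5^2/5 + 39.5^2/4 + 34.5^2/4 + 25.5^2/4) - 3*18
     = 0.039216 * 1422.64 - 54
     = 1.789706.
Step 4: Ties present; correction factor C = 1 - 12/(17^3 - 17) = 0.997549. Corrected H = 1.789706 / 0.997549 = 1.794103.
Step 5: Under H0, H ~ chi^2(3); p-value = 0.616219.
Step 6: alpha = 0.05. fail to reject H0.

H = 1.7941, df = 3, p = 0.616219, fail to reject H0.


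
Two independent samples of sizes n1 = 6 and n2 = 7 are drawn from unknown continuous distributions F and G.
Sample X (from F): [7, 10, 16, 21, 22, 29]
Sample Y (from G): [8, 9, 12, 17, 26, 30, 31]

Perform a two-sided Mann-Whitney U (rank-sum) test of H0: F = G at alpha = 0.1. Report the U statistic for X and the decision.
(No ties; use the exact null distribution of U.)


Step 1: Combine and sort all 13 observations; assign midranks.
sorted (value, group): (7,X), (8,Y), (9,Y), (10,X), (12,Y), (16,X), (17,Y), (21,X), (22,X), (26,Y), (29,X), (30,Y), (31,Y)
ranks: 7->1, 8->2, 9->3, 10->4, 12->5, 16->6, 17->7, 21->8, 22->9, 26->10, 29->11, 30->12, 31->13
Step 2: Rank sum for X: R1 = 1 + 4 + 6 + 8 + 9 + 11 = 39.
Step 3: U_X = R1 - n1(n1+1)/2 = 39 - 6*7/2 = 39 - 21 = 18.
       U_Y = n1*n2 - U_X = 42 - 18 = 24.
Step 4: No ties, so the exact null distribution of U (based on enumerating the C(13,6) = 1716 equally likely rank assignments) gives the two-sided p-value.
Step 5: p-value = 0.730769; compare to alpha = 0.1. fail to reject H0.

U_X = 18, p = 0.730769, fail to reject H0 at alpha = 0.1.


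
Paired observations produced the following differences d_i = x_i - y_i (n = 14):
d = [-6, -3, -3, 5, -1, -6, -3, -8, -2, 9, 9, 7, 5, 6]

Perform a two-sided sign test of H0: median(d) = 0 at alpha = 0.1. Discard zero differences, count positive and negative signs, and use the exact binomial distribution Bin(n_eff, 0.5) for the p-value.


Step 1: Discard zero differences. Original n = 14; n_eff = number of nonzero differences = 14.
Nonzero differences (with sign): -6, -3, -3, +5, -1, -6, -3, -8, -2, +9, +9, +7, +5, +6
Step 2: Count signs: positive = 6, negative = 8.
Step 3: Under H0: P(positive) = 0.5, so the number of positives S ~ Bin(14, 0.5).
Step 4: Two-sided exact p-value = sum of Bin(14,0.5) probabilities at or below the observed probability = 0.790527.
Step 5: alpha = 0.1. fail to reject H0.

n_eff = 14, pos = 6, neg = 8, p = 0.790527, fail to reject H0.


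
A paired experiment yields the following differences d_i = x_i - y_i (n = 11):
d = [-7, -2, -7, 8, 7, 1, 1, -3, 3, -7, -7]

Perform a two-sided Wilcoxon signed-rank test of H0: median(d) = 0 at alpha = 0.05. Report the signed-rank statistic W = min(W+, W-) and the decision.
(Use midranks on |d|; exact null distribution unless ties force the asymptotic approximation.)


Step 1: Drop any zero differences (none here) and take |d_i|.
|d| = [7, 2, 7, 8, 7, 1, 1, 3, 3, 7, 7]
Step 2: Midrank |d_i| (ties get averaged ranks).
ranks: |7|->8, |2|->3, |7|->8, |8|->11, |7|->8, |1|->1.5, |1|->1.5, |3|->4.5, |3|->4.5, |7|->8, |7|->8
Step 3: Attach original signs; sum ranks with positive sign and with negative sign.
W+ = 11 + 8 + 1.5 + 1.5 + 4.5 = 26.5
W- = 8 + 3 + 8 + 4.5 + 8 + 8 = 39.5
(Check: W+ + W- = 66 should equal n(n+1)/2 = 66.)
Step 4: Test statistic W = min(W+, W-) = 26.5.
Step 5: Ties in |d|, so use the tie-corrected normal approximation.
        E[W] = n(n+1)/4 = 11*12/4 = 33.
        Tie groups: |d|=1 (t=2), |d|=3 (t=2), |d|=7 (t=5); sum(t^3 - t) = 132.
        Var[W] = n(n+1)(2n+1)/24 - sum(t^3-t)/48 = 3036/24 - 132/48 = 123.75.
        z = (W - E[W]) / sqrt(Var[W]) = (26.5 - 33) / 11.1243 = -0.5843.
        Two-sided p = 2*Phi(z) = 0.559014.
Step 6: alpha = 0.05. fail to reject H0.

W+ = 26.5, W- = 39.5, W = min = 26.5, p = 0.559014, fail to reject H0.


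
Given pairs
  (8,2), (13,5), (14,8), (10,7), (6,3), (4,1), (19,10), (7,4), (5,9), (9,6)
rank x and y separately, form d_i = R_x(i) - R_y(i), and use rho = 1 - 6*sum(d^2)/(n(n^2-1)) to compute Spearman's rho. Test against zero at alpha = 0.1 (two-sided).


Step 1: Rank x and y separately (midranks; no ties here).
rank(x): 8->5, 13->8, 14->9, 10->7, 6->3, 4->1, 19->10, 7->4, 5->2, 9->6
rank(y): 2->2, 5->5, 8->8, 7->7, 3->3, 1->1, 10->10, 4->4, 9->9, 6->6
Step 2: d_i = R_x(i) - R_y(i); compute d_i^2.
  (5-2)^2=9, (8-5)^2=9, (9-8)^2=1, (7-7)^2=0, (3-3)^2=0, (1-1)^2=0, (10-10)^2=0, (4-4)^2=0, (2-9)^2=49, (6-6)^2=0
sum(d^2) = 68.
Step 3: rho = 1 - 6*68 / (10*(10^2 - 1)) = 1 - 408/990 = 0.587879.
Step 4: Under H0, t = rho * sqrt((n-2)/(1-rho^2)) = 2.0555 ~ t(8).
Step 5: Two-sided p-value from the t-distribution with 8 df = 0.073878.
Step 6: alpha = 0.1. reject H0.

rho = 0.5879, p = 0.073878, reject H0 at alpha = 0.1.


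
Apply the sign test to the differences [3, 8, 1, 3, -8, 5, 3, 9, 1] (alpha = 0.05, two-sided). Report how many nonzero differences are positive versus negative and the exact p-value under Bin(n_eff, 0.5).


Step 1: Discard zero differences. Original n = 9; n_eff = number of nonzero differences = 9.
Nonzero differences (with sign): +3, +8, +1, +3, -8, +5, +3, +9, +1
Step 2: Count signs: positive = 8, negative = 1.
Step 3: Under H0: P(positive) = 0.5, so the number of positives S ~ Bin(9, 0.5).
Step 4: Two-sided exact p-value = sum of Bin(9,0.5) probabilities at or below the observed probability = 0.039062.
Step 5: alpha = 0.05. reject H0.

n_eff = 9, pos = 8, neg = 1, p = 0.039062, reject H0.


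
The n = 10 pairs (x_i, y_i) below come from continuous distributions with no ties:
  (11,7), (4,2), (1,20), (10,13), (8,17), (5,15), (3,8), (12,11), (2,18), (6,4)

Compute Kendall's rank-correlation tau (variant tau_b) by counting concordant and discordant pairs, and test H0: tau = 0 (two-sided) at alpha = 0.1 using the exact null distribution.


Step 1: Enumerate the 45 unordered pairs (i,j) with i<j and classify each by sign(x_j-x_i) * sign(y_j-y_i).
  (1,2):dx=-7,dy=-5->C; (1,3):dx=-10,dy=+13->D; (1,4):dx=-1,dy=+6->D; (1,5):dx=-3,dy=+10->D
  (1,6):dx=-6,dy=+8->D; (1,7):dx=-8,dy=+1->D; (1,8):dx=+1,dy=+4->C; (1,9):dx=-9,dy=+11->D
  (1,10):dx=-5,dy=-3->C; (2,3):dx=-3,dy=+18->D; (2,4):dx=+6,dy=+11->C; (2,5):dx=+4,dy=+15->C
  (2,6):dx=+1,dy=+13->C; (2,7):dx=-1,dy=+6->D; (2,8):dx=+8,dy=+9->C; (2,9):dx=-2,dy=+16->D
  (2,10):dx=+2,dy=+2->C; (3,4):dx=+9,dy=-7->D; (3,5):dx=+7,dy=-3->D; (3,6):dx=+4,dy=-5->D
  (3,7):dx=+2,dy=-12->D; (3,8):dx=+11,dy=-9->D; (3,9):dx=+1,dy=-2->D; (3,10):dx=+5,dy=-16->D
  (4,5):dx=-2,dy=+4->D; (4,6):dx=-5,dy=+2->D; (4,7):dx=-7,dy=-5->C; (4,8):dx=+2,dy=-2->D
  (4,9):dx=-8,dy=+5->D; (4,10):dx=-4,dy=-9->C; (5,6):dx=-3,dy=-2->C; (5,7):dx=-5,dy=-9->C
  (5,8):dx=+4,dy=-6->D; (5,9):dx=-6,dy=+1->D; (5,10):dx=-2,dy=-13->C; (6,7):dx=-2,dy=-7->C
  (6,8):dx=+7,dy=-4->D; (6,9):dx=-3,dy=+3->D; (6,10):dx=+1,dy=-11->D; (7,8):dx=+9,dy=+3->C
  (7,9):dx=-1,dy=+10->D; (7,10):dx=+3,dy=-4->D; (8,9):dx=-10,dy=+7->D; (8,10):dx=-6,dy=-7->C
  (9,10):dx=+4,dy=-14->D
Step 2: C = 16, D = 29, total pairs = 45.
Step 3: tau = (C - D)/(n(n-1)/2) = (16 - 29)/45 = -0.288889.
Step 4: Exact two-sided p-value (enumerate n! = 3628800 permutations of y under H0): p = 0.291248.
Step 5: alpha = 0.1. fail to reject H0.

tau_b = -0.2889 (C=16, D=29), p = 0.291248, fail to reject H0.


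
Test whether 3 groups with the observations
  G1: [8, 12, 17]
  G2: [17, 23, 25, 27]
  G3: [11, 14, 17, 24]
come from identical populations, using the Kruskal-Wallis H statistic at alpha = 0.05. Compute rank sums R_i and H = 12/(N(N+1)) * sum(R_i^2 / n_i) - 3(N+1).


Step 1: Combine all N = 11 observations and assign midranks.
sorted (value, group, rank): (8,G1,1), (11,G3,2), (12,G1,3), (14,G3,4), (17,G1,6), (17,G2,6), (17,G3,6), (23,G2,8), (24,G3,9), (25,G2,10), (27,G2,11)
Step 2: Sum ranks within each group.
R_1 = 10 (n_1 = 3)
R_2 = 35 (n_2 = 4)
R_3 = 21 (n_3 = 4)
Step 3: H = 12/(N(N+1)) * sum(R_i^2/n_i) - 3(N+1)
     = 12/(11*12) * (10^2/3 + 35^2/4 + 21^2/4) - 3*12
     = 0.090909 * 449.833 - 36
     = 4.893939.
Step 4: Ties present; correction factor C = 1 - 24/(11^3 - 11) = 0.981818. Corrected H = 4.893939 / 0.981818 = 4.984568.
Step 5: Under H0, H ~ chi^2(2); p-value = 0.082721.
Step 6: alpha = 0.05. fail to reject H0.

H = 4.9846, df = 2, p = 0.082721, fail to reject H0.


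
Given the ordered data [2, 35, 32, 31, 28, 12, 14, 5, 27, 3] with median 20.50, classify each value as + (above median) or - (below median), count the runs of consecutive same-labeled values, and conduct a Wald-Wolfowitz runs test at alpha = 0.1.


Step 1: Compute median = 20.50; label A = above, B = below.
Labels in order: BAAAABBBAB  (n_A = 5, n_B = 5)
Step 2: Count runs R = 5.
Step 3: Under H0 (random ordering), E[R] = 2*n_A*n_B/(n_A+n_B) + 1 = 2*5*5/10 + 1 = 6.0000.
        Var[R] = 2*n_A*n_B*(2*n_A*n_B - n_A - n_B) / ((n_A+n_B)^2 * (n_A+n_B-1)) = 2000/900 = 2.2222.
        SD[R] = 1.4907.
Step 4: Continuity-corrected z = (R + 0.5 - E[R]) / SD[R] = (5 + 0.5 - 6.0000) / 1.4907 = -0.3354.
Step 5: Two-sided p-value via normal approximation = 2*(1 - Phi(|z|)) = 0.737316.
Step 6: alpha = 0.1. fail to reject H0.

R = 5, z = -0.3354, p = 0.737316, fail to reject H0.


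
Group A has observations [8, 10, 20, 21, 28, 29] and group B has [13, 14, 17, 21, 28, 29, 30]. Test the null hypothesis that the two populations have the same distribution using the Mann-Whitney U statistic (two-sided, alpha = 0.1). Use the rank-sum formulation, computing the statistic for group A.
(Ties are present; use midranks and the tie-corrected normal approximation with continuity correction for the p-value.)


Step 1: Combine and sort all 13 observations; assign midranks.
sorted (value, group): (8,X), (10,X), (13,Y), (14,Y), (17,Y), (20,X), (21,X), (21,Y), (28,X), (28,Y), (29,X), (29,Y), (30,Y)
ranks: 8->1, 10->2, 13->3, 14->4, 17->5, 20->6, 21->7.5, 21->7.5, 28->9.5, 28->9.5, 29->11.5, 29->11.5, 30->13
Step 2: Rank sum for X: R1 = 1 + 2 + 6 + 7.5 + 9.5 + 11.5 = 37.5.
Step 3: U_X = R1 - n1(n1+1)/2 = 37.5 - 6*7/2 = 37.5 - 21 = 16.5.
       U_Y = n1*n2 - U_X = 42 - 16.5 = 25.5.
Step 4: Ties are present, so use the tie-corrected normal approximation (with continuity correction) for the p-value.
Step 5: p-value = 0.566104; compare to alpha = 0.1. fail to reject H0.

U_X = 16.5, p = 0.566104, fail to reject H0 at alpha = 0.1.


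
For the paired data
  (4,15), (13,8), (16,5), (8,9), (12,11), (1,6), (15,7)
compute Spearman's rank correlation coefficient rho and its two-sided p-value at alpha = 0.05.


Step 1: Rank x and y separately (midranks; no ties here).
rank(x): 4->2, 13->5, 16->7, 8->3, 12->4, 1->1, 15->6
rank(y): 15->7, 8->4, 5->1, 9->5, 11->6, 6->2, 7->3
Step 2: d_i = R_x(i) - R_y(i); compute d_i^2.
  (2-7)^2=25, (5-4)^2=1, (7-1)^2=36, (3-5)^2=4, (4-6)^2=4, (1-2)^2=1, (6-3)^2=9
sum(d^2) = 80.
Step 3: rho = 1 - 6*80 / (7*(7^2 - 1)) = 1 - 480/336 = -0.428571.
Step 4: Under H0, t = rho * sqrt((n-2)/(1-rho^2)) = -1.0607 ~ t(5).
Step 5: Two-sided p-value from the t-distribution with 5 df = 0.337368.
Step 6: alpha = 0.05. fail to reject H0.

rho = -0.4286, p = 0.337368, fail to reject H0 at alpha = 0.05.


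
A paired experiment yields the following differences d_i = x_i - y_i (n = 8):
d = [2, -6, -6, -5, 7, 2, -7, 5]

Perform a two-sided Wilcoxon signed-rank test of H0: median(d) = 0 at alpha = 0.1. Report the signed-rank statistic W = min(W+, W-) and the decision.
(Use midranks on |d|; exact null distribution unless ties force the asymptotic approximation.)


Step 1: Drop any zero differences (none here) and take |d_i|.
|d| = [2, 6, 6, 5, 7, 2, 7, 5]
Step 2: Midrank |d_i| (ties get averaged ranks).
ranks: |2|->1.5, |6|->5.5, |6|->5.5, |5|->3.5, |7|->7.5, |2|->1.5, |7|->7.5, |5|->3.5
Step 3: Attach original signs; sum ranks with positive sign and with negative sign.
W+ = 1.5 + 7.5 + 1.5 + 3.5 = 14
W- = 5.5 + 5.5 + 3.5 + 7.5 = 22
(Check: W+ + W- = 36 should equal n(n+1)/2 = 36.)
Step 4: Test statistic W = min(W+, W-) = 14.
Step 5: Ties in |d|, so use the tie-corrected normal approximation.
        E[W] = n(n+1)/4 = 8*9/4 = 18.
        Tie groups: |d|=2 (t=2), |d|=5 (t=2), |d|=6 (t=2), |d|=7 (t=2); sum(t^3 - t) = 24.
        Var[W] = n(n+1)(2n+1)/24 - sum(t^3-t)/48 = 1224/24 - 24/48 = 50.5.
        z = (W - E[W]) / sqrt(Var[W]) = (14 - 18) / 7.1063 = -0.5629.
        Two-sided p = 2*Phi(z) = 0.573518.
Step 6: alpha = 0.1. fail to reject H0.

W+ = 14, W- = 22, W = min = 14, p = 0.573518, fail to reject H0.


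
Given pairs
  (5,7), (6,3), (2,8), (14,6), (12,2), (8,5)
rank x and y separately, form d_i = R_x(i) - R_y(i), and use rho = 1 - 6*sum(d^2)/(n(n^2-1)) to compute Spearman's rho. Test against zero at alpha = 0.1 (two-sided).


Step 1: Rank x and y separately (midranks; no ties here).
rank(x): 5->2, 6->3, 2->1, 14->6, 12->5, 8->4
rank(y): 7->5, 3->2, 8->6, 6->4, 2->1, 5->3
Step 2: d_i = R_x(i) - R_y(i); compute d_i^2.
  (2-5)^2=9, (3-2)^2=1, (1-6)^2=25, (6-4)^2=4, (5-1)^2=16, (4-3)^2=1
sum(d^2) = 56.
Step 3: rho = 1 - 6*56 / (6*(6^2 - 1)) = 1 - 336/210 = -0.600000.
Step 4: Under H0, t = rho * sqrt((n-2)/(1-rho^2)) = -1.5000 ~ t(4).
Step 5: Two-sided p-value from the t-distribution with 4 df = 0.208000.
Step 6: alpha = 0.1. fail to reject H0.

rho = -0.6000, p = 0.208000, fail to reject H0 at alpha = 0.1.


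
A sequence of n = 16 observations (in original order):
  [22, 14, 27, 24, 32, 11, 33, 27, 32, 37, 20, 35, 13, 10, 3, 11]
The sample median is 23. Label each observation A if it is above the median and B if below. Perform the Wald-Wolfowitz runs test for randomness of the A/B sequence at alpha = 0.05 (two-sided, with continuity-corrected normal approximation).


Step 1: Compute median = 23; label A = above, B = below.
Labels in order: BBAAABAAAABABBBB  (n_A = 8, n_B = 8)
Step 2: Count runs R = 7.
Step 3: Under H0 (random ordering), E[R] = 2*n_A*n_B/(n_A+n_B) + 1 = 2*8*8/16 + 1 = 9.0000.
        Var[R] = 2*n_A*n_B*(2*n_A*n_B - n_A - n_B) / ((n_A+n_B)^2 * (n_A+n_B-1)) = 14336/3840 = 3.7333.
        SD[R] = 1.9322.
Step 4: Continuity-corrected z = (R + 0.5 - E[R]) / SD[R] = (7 + 0.5 - 9.0000) / 1.9322 = -0.7763.
Step 5: Two-sided p-value via normal approximation = 2*(1 - Phi(|z|)) = 0.437558.
Step 6: alpha = 0.05. fail to reject H0.

R = 7, z = -0.7763, p = 0.437558, fail to reject H0.


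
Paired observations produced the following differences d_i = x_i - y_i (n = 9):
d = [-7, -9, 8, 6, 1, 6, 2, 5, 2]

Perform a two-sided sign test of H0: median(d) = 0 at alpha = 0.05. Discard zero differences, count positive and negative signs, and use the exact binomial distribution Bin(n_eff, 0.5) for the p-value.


Step 1: Discard zero differences. Original n = 9; n_eff = number of nonzero differences = 9.
Nonzero differences (with sign): -7, -9, +8, +6, +1, +6, +2, +5, +2
Step 2: Count signs: positive = 7, negative = 2.
Step 3: Under H0: P(positive) = 0.5, so the number of positives S ~ Bin(9, 0.5).
Step 4: Two-sided exact p-value = sum of Bin(9,0.5) probabilities at or below the observed probability = 0.179688.
Step 5: alpha = 0.05. fail to reject H0.

n_eff = 9, pos = 7, neg = 2, p = 0.179688, fail to reject H0.


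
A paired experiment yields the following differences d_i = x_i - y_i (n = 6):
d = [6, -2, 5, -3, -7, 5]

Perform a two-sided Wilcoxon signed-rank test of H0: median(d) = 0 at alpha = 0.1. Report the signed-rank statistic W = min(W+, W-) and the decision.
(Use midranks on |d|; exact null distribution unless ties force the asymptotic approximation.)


Step 1: Drop any zero differences (none here) and take |d_i|.
|d| = [6, 2, 5, 3, 7, 5]
Step 2: Midrank |d_i| (ties get averaged ranks).
ranks: |6|->5, |2|->1, |5|->3.5, |3|->2, |7|->6, |5|->3.5
Step 3: Attach original signs; sum ranks with positive sign and with negative sign.
W+ = 5 + 3.5 + 3.5 = 12
W- = 1 + 2 + 6 = 9
(Check: W+ + W- = 21 should equal n(n+1)/2 = 21.)
Step 4: Test statistic W = min(W+, W-) = 9.
Step 5: Ties in |d|, so use the tie-corrected normal approximation.
        E[W] = n(n+1)/4 = 6*7/4 = 10.5.
        Tie groups: |d|=5 (t=2); sum(t^3 - t) = 6.
        Var[W] = n(n+1)(2n+1)/24 - sum(t^3-t)/48 = 546/24 - 6/48 = 22.625.
        z = (W - E[W]) / sqrt(Var[W]) = (9 - 10.5) / 4.7566 = -0.3154.
        Two-sided p = 2*Phi(z) = 0.752494.
Step 6: alpha = 0.1. fail to reject H0.

W+ = 12, W- = 9, W = min = 9, p = 0.752494, fail to reject H0.


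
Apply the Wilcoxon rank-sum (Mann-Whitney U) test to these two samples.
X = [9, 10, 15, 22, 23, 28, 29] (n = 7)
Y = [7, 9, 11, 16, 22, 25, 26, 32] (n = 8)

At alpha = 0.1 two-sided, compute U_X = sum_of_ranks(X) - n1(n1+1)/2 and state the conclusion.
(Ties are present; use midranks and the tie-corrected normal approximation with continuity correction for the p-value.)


Step 1: Combine and sort all 15 observations; assign midranks.
sorted (value, group): (7,Y), (9,X), (9,Y), (10,X), (11,Y), (15,X), (16,Y), (22,X), (22,Y), (23,X), (25,Y), (26,Y), (28,X), (29,X), (32,Y)
ranks: 7->1, 9->2.5, 9->2.5, 10->4, 11->5, 15->6, 16->7, 22->8.5, 22->8.5, 23->10, 25->11, 26->12, 28->13, 29->14, 32->15
Step 2: Rank sum for X: R1 = 2.5 + 4 + 6 + 8.5 + 10 + 13 + 14 = 58.
Step 3: U_X = R1 - n1(n1+1)/2 = 58 - 7*8/2 = 58 - 28 = 30.
       U_Y = n1*n2 - U_X = 56 - 30 = 26.
Step 4: Ties are present, so use the tie-corrected normal approximation (with continuity correction) for the p-value.
Step 5: p-value = 0.861942; compare to alpha = 0.1. fail to reject H0.

U_X = 30, p = 0.861942, fail to reject H0 at alpha = 0.1.


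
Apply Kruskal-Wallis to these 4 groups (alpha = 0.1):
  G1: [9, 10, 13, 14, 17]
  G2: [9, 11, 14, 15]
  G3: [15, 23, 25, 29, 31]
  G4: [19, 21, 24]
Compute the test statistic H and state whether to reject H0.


Step 1: Combine all N = 17 observations and assign midranks.
sorted (value, group, rank): (9,G1,1.5), (9,G2,1.5), (10,G1,3), (11,G2,4), (13,G1,5), (14,G1,6.5), (14,G2,6.5), (15,G2,8.5), (15,G3,8.5), (17,G1,10), (19,G4,11), (21,G4,12), (23,G3,13), (24,G4,14), (25,G3,15), (29,G3,16), (31,G3,17)
Step 2: Sum ranks within each group.
R_1 = 26 (n_1 = 5)
R_2 = 20.5 (n_2 = 4)
R_3 = 69.5 (n_3 = 5)
R_4 = 37 (n_4 = 3)
Step 3: H = 12/(N(N+1)) * sum(R_i^2/n_i) - 3(N+1)
     = 12/(17*18) * (26^2/5 + 20.5^2/4 + 69.5^2/5 + 37^2/3) - 3*18
     = 0.039216 * 1662.65 - 54
     = 11.201797.
Step 4: Ties present; correction factor C = 1 - 18/(17^3 - 17) = 0.996324. Corrected H = 11.201797 / 0.996324 = 11.243132.
Step 5: Under H0, H ~ chi^2(3); p-value = 0.010481.
Step 6: alpha = 0.1. reject H0.

H = 11.2431, df = 3, p = 0.010481, reject H0.


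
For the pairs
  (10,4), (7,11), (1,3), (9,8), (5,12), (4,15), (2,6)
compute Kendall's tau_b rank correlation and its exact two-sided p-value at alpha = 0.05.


Step 1: Enumerate the 21 unordered pairs (i,j) with i<j and classify each by sign(x_j-x_i) * sign(y_j-y_i).
  (1,2):dx=-3,dy=+7->D; (1,3):dx=-9,dy=-1->C; (1,4):dx=-1,dy=+4->D; (1,5):dx=-5,dy=+8->D
  (1,6):dx=-6,dy=+11->D; (1,7):dx=-8,dy=+2->D; (2,3):dx=-6,dy=-8->C; (2,4):dx=+2,dy=-3->D
  (2,5):dx=-2,dy=+1->D; (2,6):dx=-3,dy=+4->D; (2,7):dx=-5,dy=-5->C; (3,4):dx=+8,dy=+5->C
  (3,5):dx=+4,dy=+9->C; (3,6):dx=+3,dy=+12->C; (3,7):dx=+1,dy=+3->C; (4,5):dx=-4,dy=+4->D
  (4,6):dx=-5,dy=+7->D; (4,7):dx=-7,dy=-2->C; (5,6):dx=-1,dy=+3->D; (5,7):dx=-3,dy=-6->C
  (6,7):dx=-2,dy=-9->C
Step 2: C = 10, D = 11, total pairs = 21.
Step 3: tau = (C - D)/(n(n-1)/2) = (10 - 11)/21 = -0.047619.
Step 4: Exact two-sided p-value (enumerate n! = 5040 permutations of y under H0): p = 1.000000.
Step 5: alpha = 0.05. fail to reject H0.

tau_b = -0.0476 (C=10, D=11), p = 1.000000, fail to reject H0.


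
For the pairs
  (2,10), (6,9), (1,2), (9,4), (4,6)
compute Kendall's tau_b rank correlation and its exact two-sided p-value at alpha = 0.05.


Step 1: Enumerate the 10 unordered pairs (i,j) with i<j and classify each by sign(x_j-x_i) * sign(y_j-y_i).
  (1,2):dx=+4,dy=-1->D; (1,3):dx=-1,dy=-8->C; (1,4):dx=+7,dy=-6->D; (1,5):dx=+2,dy=-4->D
  (2,3):dx=-5,dy=-7->C; (2,4):dx=+3,dy=-5->D; (2,5):dx=-2,dy=-3->C; (3,4):dx=+8,dy=+2->C
  (3,5):dx=+3,dy=+4->C; (4,5):dx=-5,dy=+2->D
Step 2: C = 5, D = 5, total pairs = 10.
Step 3: tau = (C - D)/(n(n-1)/2) = (5 - 5)/10 = 0.000000.
Step 4: Exact two-sided p-value (enumerate n! = 120 permutations of y under H0): p = 1.000000.
Step 5: alpha = 0.05. fail to reject H0.

tau_b = 0.0000 (C=5, D=5), p = 1.000000, fail to reject H0.


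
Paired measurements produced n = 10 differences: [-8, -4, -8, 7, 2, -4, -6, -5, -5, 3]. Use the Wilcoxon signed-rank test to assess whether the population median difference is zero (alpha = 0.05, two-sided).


Step 1: Drop any zero differences (none here) and take |d_i|.
|d| = [8, 4, 8, 7, 2, 4, 6, 5, 5, 3]
Step 2: Midrank |d_i| (ties get averaged ranks).
ranks: |8|->9.5, |4|->3.5, |8|->9.5, |7|->8, |2|->1, |4|->3.5, |6|->7, |5|->5.5, |5|->5.5, |3|->2
Step 3: Attach original signs; sum ranks with positive sign and with negative sign.
W+ = 8 + 1 + 2 = 11
W- = 9.5 + 3.5 + 9.5 + 3.5 + 7 + 5.5 + 5.5 = 44
(Check: W+ + W- = 55 should equal n(n+1)/2 = 55.)
Step 4: Test statistic W = min(W+, W-) = 11.
Step 5: Ties in |d|, so use the tie-corrected normal approximation.
        E[W] = n(n+1)/4 = 10*11/4 = 27.5.
        Tie groups: |d|=4 (t=2), |d|=5 (t=2), |d|=8 (t=2); sum(t^3 - t) = 18.
        Var[W] = n(n+1)(2n+1)/24 - sum(t^3-t)/48 = 2310/24 - 18/48 = 95.875.
        z = (W - E[W]) / sqrt(Var[W]) = (11 - 27.5) / 9.7916 = -1.6851.
        Two-sided p = 2*Phi(z) = 0.091965.
Step 6: alpha = 0.05. fail to reject H0.

W+ = 11, W- = 44, W = min = 11, p = 0.091965, fail to reject H0.


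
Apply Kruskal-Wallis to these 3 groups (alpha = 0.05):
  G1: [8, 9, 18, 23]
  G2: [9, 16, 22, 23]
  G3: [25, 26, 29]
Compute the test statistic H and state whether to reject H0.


Step 1: Combine all N = 11 observations and assign midranks.
sorted (value, group, rank): (8,G1,1), (9,G1,2.5), (9,G2,2.5), (16,G2,4), (18,G1,5), (22,G2,6), (23,G1,7.5), (23,G2,7.5), (25,G3,9), (26,G3,10), (29,G3,11)
Step 2: Sum ranks within each group.
R_1 = 16 (n_1 = 4)
R_2 = 20 (n_2 = 4)
R_3 = 30 (n_3 = 3)
Step 3: H = 12/(N(N+1)) * sum(R_i^2/n_i) - 3(N+1)
     = 12/(11*12) * (16^2/4 + 20^2/4 + 30^2/3) - 3*12
     = 0.090909 * 464 - 36
     = 6.181818.
Step 4: Ties present; correction factor C = 1 - 12/(11^3 - 11) = 0.990909. Corrected H = 6.181818 / 0.990909 = 6.238532.
Step 5: Under H0, H ~ chi^2(2); p-value = 0.044190.
Step 6: alpha = 0.05. reject H0.

H = 6.2385, df = 2, p = 0.044190, reject H0.


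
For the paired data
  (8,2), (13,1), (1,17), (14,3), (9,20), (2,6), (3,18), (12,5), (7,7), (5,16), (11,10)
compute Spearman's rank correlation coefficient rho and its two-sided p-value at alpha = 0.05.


Step 1: Rank x and y separately (midranks; no ties here).
rank(x): 8->6, 13->10, 1->1, 14->11, 9->7, 2->2, 3->3, 12->9, 7->5, 5->4, 11->8
rank(y): 2->2, 1->1, 17->9, 3->3, 20->11, 6->5, 18->10, 5->4, 7->6, 16->8, 10->7
Step 2: d_i = R_x(i) - R_y(i); compute d_i^2.
  (6-2)^2=16, (10-1)^2=81, (1-9)^2=64, (11-3)^2=64, (7-11)^2=16, (2-5)^2=9, (3-10)^2=49, (9-4)^2=25, (5-6)^2=1, (4-8)^2=16, (8-7)^2=1
sum(d^2) = 342.
Step 3: rho = 1 - 6*342 / (11*(11^2 - 1)) = 1 - 2052/1320 = -0.554545.
Step 4: Under H0, t = rho * sqrt((n-2)/(1-rho^2)) = -1.9992 ~ t(9).
Step 5: Two-sided p-value from the t-distribution with 9 df = 0.076652.
Step 6: alpha = 0.05. fail to reject H0.

rho = -0.5545, p = 0.076652, fail to reject H0 at alpha = 0.05.


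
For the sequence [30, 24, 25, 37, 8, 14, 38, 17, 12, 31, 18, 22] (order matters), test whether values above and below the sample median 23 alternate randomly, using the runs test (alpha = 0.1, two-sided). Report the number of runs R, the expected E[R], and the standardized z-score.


Step 1: Compute median = 23; label A = above, B = below.
Labels in order: AAAABBABBABB  (n_A = 6, n_B = 6)
Step 2: Count runs R = 6.
Step 3: Under H0 (random ordering), E[R] = 2*n_A*n_B/(n_A+n_B) + 1 = 2*6*6/12 + 1 = 7.0000.
        Var[R] = 2*n_A*n_B*(2*n_A*n_B - n_A - n_B) / ((n_A+n_B)^2 * (n_A+n_B-1)) = 4320/1584 = 2.7273.
        SD[R] = 1.6514.
Step 4: Continuity-corrected z = (R + 0.5 - E[R]) / SD[R] = (6 + 0.5 - 7.0000) / 1.6514 = -0.3028.
Step 5: Two-sided p-value via normal approximation = 2*(1 - Phi(|z|)) = 0.762069.
Step 6: alpha = 0.1. fail to reject H0.

R = 6, z = -0.3028, p = 0.762069, fail to reject H0.


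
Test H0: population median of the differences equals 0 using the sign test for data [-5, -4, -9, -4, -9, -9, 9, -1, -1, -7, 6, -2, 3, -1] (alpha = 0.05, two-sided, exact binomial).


Step 1: Discard zero differences. Original n = 14; n_eff = number of nonzero differences = 14.
Nonzero differences (with sign): -5, -4, -9, -4, -9, -9, +9, -1, -1, -7, +6, -2, +3, -1
Step 2: Count signs: positive = 3, negative = 11.
Step 3: Under H0: P(positive) = 0.5, so the number of positives S ~ Bin(14, 0.5).
Step 4: Two-sided exact p-value = sum of Bin(14,0.5) probabilities at or below the observed probability = 0.057373.
Step 5: alpha = 0.05. fail to reject H0.

n_eff = 14, pos = 3, neg = 11, p = 0.057373, fail to reject H0.


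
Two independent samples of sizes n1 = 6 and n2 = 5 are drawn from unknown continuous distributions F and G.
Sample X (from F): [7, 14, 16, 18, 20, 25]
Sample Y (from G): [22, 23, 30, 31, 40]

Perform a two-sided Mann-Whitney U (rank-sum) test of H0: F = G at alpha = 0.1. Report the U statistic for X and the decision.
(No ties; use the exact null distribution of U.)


Step 1: Combine and sort all 11 observations; assign midranks.
sorted (value, group): (7,X), (14,X), (16,X), (18,X), (20,X), (22,Y), (23,Y), (25,X), (30,Y), (31,Y), (40,Y)
ranks: 7->1, 14->2, 16->3, 18->4, 20->5, 22->6, 23->7, 25->8, 30->9, 31->10, 40->11
Step 2: Rank sum for X: R1 = 1 + 2 + 3 + 4 + 5 + 8 = 23.
Step 3: U_X = R1 - n1(n1+1)/2 = 23 - 6*7/2 = 23 - 21 = 2.
       U_Y = n1*n2 - U_X = 30 - 2 = 28.
Step 4: No ties, so the exact null distribution of U (based on enumerating the C(11,6) = 462 equally likely rank assignments) gives the two-sided p-value.
Step 5: p-value = 0.017316; compare to alpha = 0.1. reject H0.

U_X = 2, p = 0.017316, reject H0 at alpha = 0.1.


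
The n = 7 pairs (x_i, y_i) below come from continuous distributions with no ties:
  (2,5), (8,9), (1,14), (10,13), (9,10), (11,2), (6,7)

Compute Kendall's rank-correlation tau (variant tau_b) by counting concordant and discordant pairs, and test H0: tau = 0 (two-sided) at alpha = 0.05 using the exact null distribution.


Step 1: Enumerate the 21 unordered pairs (i,j) with i<j and classify each by sign(x_j-x_i) * sign(y_j-y_i).
  (1,2):dx=+6,dy=+4->C; (1,3):dx=-1,dy=+9->D; (1,4):dx=+8,dy=+8->C; (1,5):dx=+7,dy=+5->C
  (1,6):dx=+9,dy=-3->D; (1,7):dx=+4,dy=+2->C; (2,3):dx=-7,dy=+5->D; (2,4):dx=+2,dy=+4->C
  (2,5):dx=+1,dy=+1->C; (2,6):dx=+3,dy=-7->D; (2,7):dx=-2,dy=-2->C; (3,4):dx=+9,dy=-1->D
  (3,5):dx=+8,dy=-4->D; (3,6):dx=+10,dy=-12->D; (3,7):dx=+5,dy=-7->D; (4,5):dx=-1,dy=-3->C
  (4,6):dx=+1,dy=-11->D; (4,7):dx=-4,dy=-6->C; (5,6):dx=+2,dy=-8->D; (5,7):dx=-3,dy=-3->C
  (6,7):dx=-5,dy=+5->D
Step 2: C = 10, D = 11, total pairs = 21.
Step 3: tau = (C - D)/(n(n-1)/2) = (10 - 11)/21 = -0.047619.
Step 4: Exact two-sided p-value (enumerate n! = 5040 permutations of y under H0): p = 1.000000.
Step 5: alpha = 0.05. fail to reject H0.

tau_b = -0.0476 (C=10, D=11), p = 1.000000, fail to reject H0.


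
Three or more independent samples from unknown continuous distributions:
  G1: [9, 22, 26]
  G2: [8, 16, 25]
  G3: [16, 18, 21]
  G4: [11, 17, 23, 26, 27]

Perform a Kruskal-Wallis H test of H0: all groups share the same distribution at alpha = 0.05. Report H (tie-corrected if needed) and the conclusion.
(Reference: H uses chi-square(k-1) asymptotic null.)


Step 1: Combine all N = 14 observations and assign midranks.
sorted (value, group, rank): (8,G2,1), (9,G1,2), (11,G4,3), (16,G2,4.5), (16,G3,4.5), (17,G4,6), (18,G3,7), (21,G3,8), (22,G1,9), (23,G4,10), (25,G2,11), (26,G1,12.5), (26,G4,12.5), (27,G4,14)
Step 2: Sum ranks within each group.
R_1 = 23.5 (n_1 = 3)
R_2 = 16.5 (n_2 = 3)
R_3 = 19.5 (n_3 = 3)
R_4 = 45.5 (n_4 = 5)
Step 3: H = 12/(N(N+1)) * sum(R_i^2/n_i) - 3(N+1)
     = 12/(14*15) * (23.5^2/3 + 16.5^2/3 + 19.5^2/3 + 45.5^2/5) - 3*15
     = 0.057143 * 815.633 - 45
     = 1.607619.
Step 4: Ties present; correction factor C = 1 - 12/(14^3 - 14) = 0.995604. Corrected H = 1.607619 / 0.995604 = 1.614717.
Step 5: Under H0, H ~ chi^2(3); p-value = 0.656058.
Step 6: alpha = 0.05. fail to reject H0.

H = 1.6147, df = 3, p = 0.656058, fail to reject H0.


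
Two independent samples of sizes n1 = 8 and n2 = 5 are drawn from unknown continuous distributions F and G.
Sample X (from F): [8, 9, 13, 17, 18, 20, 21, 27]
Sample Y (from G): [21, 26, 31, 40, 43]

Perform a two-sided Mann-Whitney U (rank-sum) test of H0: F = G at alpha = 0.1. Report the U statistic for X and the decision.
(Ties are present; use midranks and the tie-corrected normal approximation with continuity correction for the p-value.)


Step 1: Combine and sort all 13 observations; assign midranks.
sorted (value, group): (8,X), (9,X), (13,X), (17,X), (18,X), (20,X), (21,X), (21,Y), (26,Y), (27,X), (31,Y), (40,Y), (43,Y)
ranks: 8->1, 9->2, 13->3, 17->4, 18->5, 20->6, 21->7.5, 21->7.5, 26->9, 27->10, 31->11, 40->12, 43->13
Step 2: Rank sum for X: R1 = 1 + 2 + 3 + 4 + 5 + 6 + 7.5 + 10 = 38.5.
Step 3: U_X = R1 - n1(n1+1)/2 = 38.5 - 8*9/2 = 38.5 - 36 = 2.5.
       U_Y = n1*n2 - U_X = 40 - 2.5 = 37.5.
Step 4: Ties are present, so use the tie-corrected normal approximation (with continuity correction) for the p-value.
Step 5: p-value = 0.012704; compare to alpha = 0.1. reject H0.

U_X = 2.5, p = 0.012704, reject H0 at alpha = 0.1.


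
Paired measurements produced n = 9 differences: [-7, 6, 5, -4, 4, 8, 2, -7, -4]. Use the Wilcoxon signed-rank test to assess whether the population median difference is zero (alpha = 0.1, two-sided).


Step 1: Drop any zero differences (none here) and take |d_i|.
|d| = [7, 6, 5, 4, 4, 8, 2, 7, 4]
Step 2: Midrank |d_i| (ties get averaged ranks).
ranks: |7|->7.5, |6|->6, |5|->5, |4|->3, |4|->3, |8|->9, |2|->1, |7|->7.5, |4|->3
Step 3: Attach original signs; sum ranks with positive sign and with negative sign.
W+ = 6 + 5 + 3 + 9 + 1 = 24
W- = 7.5 + 3 + 7.5 + 3 = 21
(Check: W+ + W- = 45 should equal n(n+1)/2 = 45.)
Step 4: Test statistic W = min(W+, W-) = 21.
Step 5: Ties in |d|, so use the tie-corrected normal approximation.
        E[W] = n(n+1)/4 = 9*10/4 = 22.5.
        Tie groups: |d|=4 (t=3), |d|=7 (t=2); sum(t^3 - t) = 30.
        Var[W] = n(n+1)(2n+1)/24 - sum(t^3-t)/48 = 1710/24 - 30/48 = 70.625.
        z = (W - E[W]) / sqrt(Var[W]) = (21 - 22.5) / 8.4039 = -0.1785.
        Two-sided p = 2*Phi(z) = 0.858339.
Step 6: alpha = 0.1. fail to reject H0.

W+ = 24, W- = 21, W = min = 21, p = 0.858339, fail to reject H0.


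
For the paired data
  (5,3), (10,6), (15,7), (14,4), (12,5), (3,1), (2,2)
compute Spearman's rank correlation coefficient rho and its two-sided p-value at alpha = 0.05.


Step 1: Rank x and y separately (midranks; no ties here).
rank(x): 5->3, 10->4, 15->7, 14->6, 12->5, 3->2, 2->1
rank(y): 3->3, 6->6, 7->7, 4->4, 5->5, 1->1, 2->2
Step 2: d_i = R_x(i) - R_y(i); compute d_i^2.
  (3-3)^2=0, (4-6)^2=4, (7-7)^2=0, (6-4)^2=4, (5-5)^2=0, (2-1)^2=1, (1-2)^2=1
sum(d^2) = 10.
Step 3: rho = 1 - 6*10 / (7*(7^2 - 1)) = 1 - 60/336 = 0.821429.
Step 4: Under H0, t = rho * sqrt((n-2)/(1-rho^2)) = 3.2206 ~ t(5).
Step 5: Two-sided p-value from the t-distribution with 5 df = 0.023449.
Step 6: alpha = 0.05. reject H0.

rho = 0.8214, p = 0.023449, reject H0 at alpha = 0.05.


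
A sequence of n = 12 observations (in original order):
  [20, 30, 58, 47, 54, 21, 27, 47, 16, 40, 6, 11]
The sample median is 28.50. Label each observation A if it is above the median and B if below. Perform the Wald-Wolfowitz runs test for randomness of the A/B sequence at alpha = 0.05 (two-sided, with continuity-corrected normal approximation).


Step 1: Compute median = 28.50; label A = above, B = below.
Labels in order: BAAAABBABABB  (n_A = 6, n_B = 6)
Step 2: Count runs R = 7.
Step 3: Under H0 (random ordering), E[R] = 2*n_A*n_B/(n_A+n_B) + 1 = 2*6*6/12 + 1 = 7.0000.
        Var[R] = 2*n_A*n_B*(2*n_A*n_B - n_A - n_B) / ((n_A+n_B)^2 * (n_A+n_B-1)) = 4320/1584 = 2.7273.
        SD[R] = 1.6514.
Step 4: R = E[R], so z = 0 with no continuity correction.
Step 5: Two-sided p-value via normal approximation = 2*(1 - Phi(|z|)) = 1.000000.
Step 6: alpha = 0.05. fail to reject H0.

R = 7, z = 0.0000, p = 1.000000, fail to reject H0.


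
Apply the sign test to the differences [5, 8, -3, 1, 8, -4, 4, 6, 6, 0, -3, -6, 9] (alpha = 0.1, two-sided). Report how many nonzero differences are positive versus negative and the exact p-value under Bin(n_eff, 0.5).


Step 1: Discard zero differences. Original n = 13; n_eff = number of nonzero differences = 12.
Nonzero differences (with sign): +5, +8, -3, +1, +8, -4, +4, +6, +6, -3, -6, +9
Step 2: Count signs: positive = 8, negative = 4.
Step 3: Under H0: P(positive) = 0.5, so the number of positives S ~ Bin(12, 0.5).
Step 4: Two-sided exact p-value = sum of Bin(12,0.5) probabilities at or below the observed probability = 0.387695.
Step 5: alpha = 0.1. fail to reject H0.

n_eff = 12, pos = 8, neg = 4, p = 0.387695, fail to reject H0.


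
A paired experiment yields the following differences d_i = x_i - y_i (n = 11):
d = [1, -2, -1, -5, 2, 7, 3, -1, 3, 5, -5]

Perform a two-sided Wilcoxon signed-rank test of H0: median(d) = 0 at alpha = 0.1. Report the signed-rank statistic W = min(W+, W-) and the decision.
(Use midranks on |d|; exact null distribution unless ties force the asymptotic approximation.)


Step 1: Drop any zero differences (none here) and take |d_i|.
|d| = [1, 2, 1, 5, 2, 7, 3, 1, 3, 5, 5]
Step 2: Midrank |d_i| (ties get averaged ranks).
ranks: |1|->2, |2|->4.5, |1|->2, |5|->9, |2|->4.5, |7|->11, |3|->6.5, |1|->2, |3|->6.5, |5|->9, |5|->9
Step 3: Attach original signs; sum ranks with positive sign and with negative sign.
W+ = 2 + 4.5 + 11 + 6.5 + 6.5 + 9 = 39.5
W- = 4.5 + 2 + 9 + 2 + 9 = 26.5
(Check: W+ + W- = 66 should equal n(n+1)/2 = 66.)
Step 4: Test statistic W = min(W+, W-) = 26.5.
Step 5: Ties in |d|, so use the tie-corrected normal approximation.
        E[W] = n(n+1)/4 = 11*12/4 = 33.
        Tie groups: |d|=1 (t=3), |d|=2 (t=2), |d|=3 (t=2), |d|=5 (t=3); sum(t^3 - t) = 60.
        Var[W] = n(n+1)(2n+1)/24 - sum(t^3-t)/48 = 3036/24 - 60/48 = 125.25.
        z = (W - E[W]) / sqrt(Var[W]) = (26.5 - 33) / 11.1915 = -0.5808.
        Two-sided p = 2*Phi(z) = 0.561377.
Step 6: alpha = 0.1. fail to reject H0.

W+ = 39.5, W- = 26.5, W = min = 26.5, p = 0.561377, fail to reject H0.


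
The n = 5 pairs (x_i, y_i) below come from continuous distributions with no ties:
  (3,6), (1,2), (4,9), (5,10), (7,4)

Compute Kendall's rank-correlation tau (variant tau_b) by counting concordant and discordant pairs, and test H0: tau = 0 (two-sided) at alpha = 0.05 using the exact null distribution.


Step 1: Enumerate the 10 unordered pairs (i,j) with i<j and classify each by sign(x_j-x_i) * sign(y_j-y_i).
  (1,2):dx=-2,dy=-4->C; (1,3):dx=+1,dy=+3->C; (1,4):dx=+2,dy=+4->C; (1,5):dx=+4,dy=-2->D
  (2,3):dx=+3,dy=+7->C; (2,4):dx=+4,dy=+8->C; (2,5):dx=+6,dy=+2->C; (3,4):dx=+1,dy=+1->C
  (3,5):dx=+3,dy=-5->D; (4,5):dx=+2,dy=-6->D
Step 2: C = 7, D = 3, total pairs = 10.
Step 3: tau = (C - D)/(n(n-1)/2) = (7 - 3)/10 = 0.400000.
Step 4: Exact two-sided p-value (enumerate n! = 120 permutations of y under H0): p = 0.483333.
Step 5: alpha = 0.05. fail to reject H0.

tau_b = 0.4000 (C=7, D=3), p = 0.483333, fail to reject H0.


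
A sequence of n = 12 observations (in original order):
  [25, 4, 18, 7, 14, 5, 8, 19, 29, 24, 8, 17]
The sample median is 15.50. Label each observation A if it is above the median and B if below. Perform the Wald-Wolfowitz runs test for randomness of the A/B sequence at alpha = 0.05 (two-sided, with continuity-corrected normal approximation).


Step 1: Compute median = 15.50; label A = above, B = below.
Labels in order: ABABBBBAAABA  (n_A = 6, n_B = 6)
Step 2: Count runs R = 7.
Step 3: Under H0 (random ordering), E[R] = 2*n_A*n_B/(n_A+n_B) + 1 = 2*6*6/12 + 1 = 7.0000.
        Var[R] = 2*n_A*n_B*(2*n_A*n_B - n_A - n_B) / ((n_A+n_B)^2 * (n_A+n_B-1)) = 4320/1584 = 2.7273.
        SD[R] = 1.6514.
Step 4: R = E[R], so z = 0 with no continuity correction.
Step 5: Two-sided p-value via normal approximation = 2*(1 - Phi(|z|)) = 1.000000.
Step 6: alpha = 0.05. fail to reject H0.

R = 7, z = 0.0000, p = 1.000000, fail to reject H0.


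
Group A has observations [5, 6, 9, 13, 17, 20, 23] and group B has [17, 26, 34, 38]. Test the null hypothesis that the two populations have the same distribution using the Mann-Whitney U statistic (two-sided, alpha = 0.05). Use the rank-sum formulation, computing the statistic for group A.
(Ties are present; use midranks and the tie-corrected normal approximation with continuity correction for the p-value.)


Step 1: Combine and sort all 11 observations; assign midranks.
sorted (value, group): (5,X), (6,X), (9,X), (13,X), (17,X), (17,Y), (20,X), (23,X), (26,Y), (34,Y), (38,Y)
ranks: 5->1, 6->2, 9->3, 13->4, 17->5.5, 17->5.5, 20->7, 23->8, 26->9, 34->10, 38->11
Step 2: Rank sum for X: R1 = 1 + 2 + 3 + 4 + 5.5 + 7 + 8 = 30.5.
Step 3: U_X = R1 - n1(n1+1)/2 = 30.5 - 7*8/2 = 30.5 - 28 = 2.5.
       U_Y = n1*n2 - U_X = 28 - 2.5 = 25.5.
Step 4: Ties are present, so use the tie-corrected normal approximation (with continuity correction) for the p-value.
Step 5: p-value = 0.037202; compare to alpha = 0.05. reject H0.

U_X = 2.5, p = 0.037202, reject H0 at alpha = 0.05.


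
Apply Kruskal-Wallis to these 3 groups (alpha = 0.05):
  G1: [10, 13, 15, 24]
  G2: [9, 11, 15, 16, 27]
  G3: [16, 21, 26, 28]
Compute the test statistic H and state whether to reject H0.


Step 1: Combine all N = 13 observations and assign midranks.
sorted (value, group, rank): (9,G2,1), (10,G1,2), (11,G2,3), (13,G1,4), (15,G1,5.5), (15,G2,5.5), (16,G2,7.5), (16,G3,7.5), (21,G3,9), (24,G1,10), (26,G3,11), (27,G2,12), (28,G3,13)
Step 2: Sum ranks within each group.
R_1 = 21.5 (n_1 = 4)
R_2 = 29 (n_2 = 5)
R_3 = 40.5 (n_3 = 4)
Step 3: H = 12/(N(N+1)) * sum(R_i^2/n_i) - 3(N+1)
     = 12/(13*14) * (21.5^2/4 + 29^2/5 + 40.5^2/4) - 3*14
     = 0.065934 * 693.825 - 42
     = 3.746703.
Step 4: Ties present; correction factor C = 1 - 12/(13^3 - 13) = 0.994505. Corrected H = 3.746703 / 0.994505 = 3.767403.
Step 5: Under H0, H ~ chi^2(2); p-value = 0.152026.
Step 6: alpha = 0.05. fail to reject H0.

H = 3.7674, df = 2, p = 0.152026, fail to reject H0.


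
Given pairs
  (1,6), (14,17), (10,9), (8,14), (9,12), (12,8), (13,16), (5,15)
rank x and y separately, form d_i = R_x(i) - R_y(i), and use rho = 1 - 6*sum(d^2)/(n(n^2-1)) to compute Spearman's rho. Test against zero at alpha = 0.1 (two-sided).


Step 1: Rank x and y separately (midranks; no ties here).
rank(x): 1->1, 14->8, 10->5, 8->3, 9->4, 12->6, 13->7, 5->2
rank(y): 6->1, 17->8, 9->3, 14->5, 12->4, 8->2, 16->7, 15->6
Step 2: d_i = R_x(i) - R_y(i); compute d_i^2.
  (1-1)^2=0, (8-8)^2=0, (5-3)^2=4, (3-5)^2=4, (4-4)^2=0, (6-2)^2=16, (7-7)^2=0, (2-6)^2=16
sum(d^2) = 40.
Step 3: rho = 1 - 6*40 / (8*(8^2 - 1)) = 1 - 240/504 = 0.523810.
Step 4: Under H0, t = rho * sqrt((n-2)/(1-rho^2)) = 1.5062 ~ t(6).
Step 5: Two-sided p-value from the t-distribution with 6 df = 0.182721.
Step 6: alpha = 0.1. fail to reject H0.

rho = 0.5238, p = 0.182721, fail to reject H0 at alpha = 0.1.
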